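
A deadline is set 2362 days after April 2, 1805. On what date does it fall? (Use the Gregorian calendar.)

September 20, 1811

+365 (one year) → Apr 2, 1806 (1997 left).
+365 (one year) → Apr 2, 1807 (1632 left).
+366 (one year; includes Feb 29, 1808) → Apr 2, 1808 (1266 left).
+365 (one year) → Apr 2, 1809 (901 left).
+365 (one year) → Apr 2, 1810 (536 left).
+365 (one year) → Apr 2, 1811 (171 left).
Apr has 30 days: +29 → May 1, 1811 (142 left).
May has 31 days: +31 → Jun 1, 1811 (111 left).
Jun has 30 days: +30 → Jul 1, 1811 (81 left).
Jul has 31 days: +31 → Aug 1, 1811 (50 left).
Aug has 31 days: +31 → Sep 1, 1811 (19 left).
+19 → Sep 20, 1811.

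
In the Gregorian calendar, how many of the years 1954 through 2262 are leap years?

Multiples of 4 in [1954,2262]: 77.
Of those, multiples of 100: 3 (not leap unless ÷400).
Multiples of 400: 1.
Leap years = 77 − 3 + 1 = 75.

75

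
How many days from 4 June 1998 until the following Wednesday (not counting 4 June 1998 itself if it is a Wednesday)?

Jun 4, 1998 is a Thursday.
From Thursday to the next Wednesday is 6 days.

6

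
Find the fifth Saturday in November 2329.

November 1, 2329 is a Friday.
The first Saturday is therefore November 2 (1 days later).
The fifth Saturday is 2 + 4×7 = November 30.

November 30, 2329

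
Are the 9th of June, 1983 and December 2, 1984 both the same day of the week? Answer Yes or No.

No

From Jun 9, 1983 to Dec 2, 1984 is 542 days.
542 mod 7 = 3, so they are different weekdays.
(Jun 9, 1983 is a Thursday; Dec 2, 1984 is a Sunday.)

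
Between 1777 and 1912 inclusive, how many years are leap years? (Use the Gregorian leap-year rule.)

Multiples of 4 in [1777,1912]: 34.
Of those, multiples of 100: 2 (not leap unless ÷400).
Multiples of 400: 0.
Leap years = 34 − 2 + 0 = 32.

32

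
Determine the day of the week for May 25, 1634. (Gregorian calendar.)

Thursday

Doomsday rule: the anchor day for the 1600s is Tuesday. For year 34: 34÷12 = 2 r 10, and 10÷4 = 2, so 2+10+2 = 14.
Tuesday + 14 ≡ Tuesday — that's 1634's doomsday.
In May the doomsday date is May 9.
May 25 is 16 days after May 9; 16 mod 7 = 2, so Tuesday + 2 = Thursday.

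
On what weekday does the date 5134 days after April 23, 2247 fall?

First find the weekday of Apr 23, 2247. Doomsday rule: the anchor day for the 2200s is Friday. For year 47: 47÷12 = 3 r 11, and 11÷4 = 2, so 3+11+2 = 16.
Friday + 16 ≡ Sunday — that's 2247's doomsday.
In April the doomsday date is Apr 4.
Apr 23 is 19 days after Apr 4; 19 mod 7 = 5, so Sunday + 5 = Friday.
5134 mod 7 = 3, so 5134 days after a Friday is Friday + 3 = Monday.

Monday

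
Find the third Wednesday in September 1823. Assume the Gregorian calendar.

September 17, 1823

September 1, 1823 is a Monday.
The first Wednesday is therefore September 3 (2 days later).
The third Wednesday is 3 + 2×7 = September 17.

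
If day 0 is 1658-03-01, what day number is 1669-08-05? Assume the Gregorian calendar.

4175

Mar 1, 1658 → Mar 1, 1659: 365 days.
Mar 1, 1659 → Mar 1, 1660: 366 days (Feb 29, 1660 is in that span).
Mar 1, 1660 → Mar 1, 1661: 365 days.
Mar 1, 1661 → Mar 1, 1662: 365 days.
Mar 1, 1662 → Mar 1, 1663: 365 days.
Mar 1, 1663 → Mar 1, 1664: 366 days (Feb 29, 1664 is in that span).
Mar 1, 1664 → Mar 1, 1665: 365 days.
Mar 1, 1665 → Mar 1, 1666: 365 days.
Mar 1, 1666 → Mar 1, 1667: 365 days.
Mar 1, 1667 → Mar 1, 1668: 366 days (Feb 29, 1668 is in that span).
Mar 1, 1668 → Mar 1, 1669: 365 days.
Mar 1, 1669 → Apr 1, 1669: 31 days (March has 31).
Apr 1, 1669 → May 1, 1669: 30 days (April has 30).
May 1, 1669 → Jun 1, 1669: 31 days (May has 31).
Jun 1, 1669 → Jul 1, 1669: 30 days (June has 30).
Jul 1, 1669 → Aug 1, 1669: 31 days (July has 31).
Aug 1, 1669 → Aug 5, 1669: 4 days.
Total: 4175 days.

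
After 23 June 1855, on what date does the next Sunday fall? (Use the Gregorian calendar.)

June 24, 1855

Jun 23, 1855 is a Saturday.
From Saturday to the next Sunday is 1 day.
Jun 23, 1855 + 1 = Jun 24, 1855.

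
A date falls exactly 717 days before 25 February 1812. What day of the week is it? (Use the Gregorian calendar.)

First find the weekday of Feb 25, 1812. Doomsday rule: the anchor day for the 1800s is Friday. For year 12: 12÷12 = 1 r 0, and 0÷4 = 0, so 1+0+0 = 1.
Friday + 1 ≡ Saturday — that's 1812's doomsday.
In February the doomsday date is Feb 29 (1812 is a leap year (divisible by 4)).
Feb 25 is 4 days before Feb 29; 4 mod 7 = 4, so Saturday − 4 = Tuesday.
717 mod 7 = 3, so 717 days before a Tuesday is Tuesday − 3 = Saturday.

Saturday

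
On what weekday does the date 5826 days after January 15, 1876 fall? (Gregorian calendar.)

Monday

Jan 15, 1876 is a Saturday.
5826 mod 7 = 2, so 5826 days after a Saturday is Saturday + 2 = Monday.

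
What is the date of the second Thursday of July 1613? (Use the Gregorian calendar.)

July 1, 1613 is a Monday.
The first Thursday is therefore July 4 (3 days later).
The second Thursday is 4 + 1×7 = July 11.

July 11, 1613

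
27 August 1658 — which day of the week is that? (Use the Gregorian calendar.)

Doomsday rule: the anchor day for the 1600s is Tuesday. For year 58: 58÷12 = 4 r 10, and 10÷4 = 2, so 4+10+2 = 16.
Tuesday + 16 ≡ Thursday — that's 1658's doomsday.
In August the doomsday date is Aug 8.
Aug 27 is 19 days after Aug 8; 19 mod 7 = 5, so Thursday + 5 = Tuesday.

Tuesday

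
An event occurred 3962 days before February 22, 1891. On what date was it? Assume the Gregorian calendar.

April 18, 1880

−365 (one year) → Feb 22, 1890 (3597 left).
−365 (one year) → Feb 22, 1889 (3232 left).
−366 (one year; includes Feb 29, 1888) → Feb 22, 1888 (2866 left).
−365 (one year) → Feb 22, 1887 (2501 left).
−365 (one year) → Feb 22, 1886 (2136 left).
−365 (one year) → Feb 22, 1885 (1771 left).
−366 (one year; includes Feb 29, 1884) → Feb 22, 1884 (1405 left).
−365 (one year) → Feb 22, 1883 (1040 left).
−365 (one year) → Feb 22, 1882 (675 left).
−365 (one year) → Feb 22, 1881 (310 left).
−22 → Jan 31, 1881 (end of Jan, 31 days; 288 left).
−31 → Dec 31, 1880 (end of Dec, 31 days; 257 left).
−31 → Nov 30, 1880 (end of Nov, 30 days; 226 left).
−30 → Oct 31, 1880 (end of Oct, 31 days; 196 left).
−31 → Sep 30, 1880 (end of Sep, 30 days; 165 left).
−30 → Aug 31, 1880 (end of Aug, 31 days; 135 left).
−31 → Jul 31, 1880 (end of Jul, 31 days; 104 left).
−31 → Jun 30, 1880 (end of Jun, 30 days; 73 left).
−30 → May 31, 1880 (end of May, 31 days; 43 left).
−31 → Apr 30, 1880 (end of Apr, 30 days; 12 left).
−12 → Apr 18, 1880.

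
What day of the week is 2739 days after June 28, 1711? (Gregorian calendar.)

Tuesday

Jun 28, 1711 is a Sunday.
2739 mod 7 = 2, so 2739 days after a Sunday is Sunday + 2 = Tuesday.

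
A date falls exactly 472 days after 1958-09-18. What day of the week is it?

Sunday

First find the weekday of Sep 18, 1958. Doomsday rule: the anchor day for the 1900s is Wednesday. For year 58: 58÷12 = 4 r 10, and 10÷4 = 2, so 4+10+2 = 16.
Wednesday + 16 ≡ Friday — that's 1958's doomsday.
In September the doomsday date is Sep 5.
Sep 18 is 13 days after Sep 5; 13 mod 7 = 6, so Friday + 6 = Thursday.
472 mod 7 = 3, so 472 days after a Thursday is Thursday + 3 = Sunday.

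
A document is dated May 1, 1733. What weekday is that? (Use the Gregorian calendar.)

Doomsday rule: the anchor day for the 1700s is Sunday. For year 33: 33÷12 = 2 r 9, and 9÷4 = 2, so 2+9+2 = 13.
Sunday + 13 ≡ Saturday — that's 1733's doomsday.
In May the doomsday date is May 9.
May 1 is 8 days before May 9; 8 mod 7 = 1, so Saturday − 1 = Friday.

Friday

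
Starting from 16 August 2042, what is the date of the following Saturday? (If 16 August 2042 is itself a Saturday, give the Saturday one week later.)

August 23, 2042

Aug 16, 2042 is a Saturday.
From Saturday to the next Saturday is 7 days.
Aug 16, 2042 + 7 = Aug 23, 2042.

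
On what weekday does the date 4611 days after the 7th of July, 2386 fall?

Saturday

Jul 7, 2386 is a Monday.
4611 mod 7 = 5, so 4611 days after a Monday is Monday + 5 = Saturday.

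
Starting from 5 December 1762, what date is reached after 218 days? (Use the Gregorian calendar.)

Dec has 31 days: +27 → Jan 1, 1763 (191 left).
Jan has 31 days: +31 → Feb 1, 1763 (160 left).
Feb has 28 days: +28 → Mar 1, 1763 (132 left).
Mar has 31 days: +31 → Apr 1, 1763 (101 left).
Apr has 30 days: +30 → May 1, 1763 (71 left).
May has 31 days: +31 → Jun 1, 1763 (40 left).
Jun has 30 days: +30 → Jul 1, 1763 (10 left).
+10 → Jul 11, 1763.

July 11, 1763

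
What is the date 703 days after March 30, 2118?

+365 (one year) → Mar 30, 2119 (338 left).
Mar has 31 days: +2 → Apr 1, 2119 (336 left).
Apr has 30 days: +30 → May 1, 2119 (306 left).
May has 31 days: +31 → Jun 1, 2119 (275 left).
Jun has 30 days: +30 → Jul 1, 2119 (245 left).
Jul has 31 days: +31 → Aug 1, 2119 (214 left).
Aug has 31 days: +31 → Sep 1, 2119 (183 left).
Sep has 30 days: +30 → Oct 1, 2119 (153 left).
Oct has 31 days: +31 → Nov 1, 2119 (122 left).
Nov has 30 days: +30 → Dec 1, 2119 (92 left).
Dec has 31 days: +31 → Jan 1, 2120 (61 left).
Jan has 31 days: +31 → Feb 1, 2120 (30 left).
Feb has 29 days: +29 → Mar 1, 2120 (1 left).
+1 → Mar 2, 2120.

March 2, 2120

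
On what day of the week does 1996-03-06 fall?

Wednesday

Doomsday rule: the anchor day for the 1900s is Wednesday. For year 96: 96÷12 = 8 r 0, and 0÷4 = 0, so 8+0+0 = 8.
Wednesday + 8 ≡ Thursday — that's 1996's doomsday.
In March the doomsday date is Mar 14.
Mar 6 is 8 days before Mar 14; 8 mod 7 = 1, so Thursday − 1 = Wednesday.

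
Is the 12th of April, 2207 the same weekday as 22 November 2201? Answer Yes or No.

Yes

From Nov 22, 2201 to Apr 12, 2207 is 1967 days.
1967 mod 7 = 0, so they are the same weekday.
(Nov 22, 2201 is a Sunday; Apr 12, 2207 is a Sunday.)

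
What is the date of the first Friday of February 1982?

February 5, 1982

February 1, 1982 is a Monday.
The first Friday is therefore February 5 (4 days later).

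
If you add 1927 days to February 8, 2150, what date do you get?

May 20, 2155

+365 (one year) → Feb 8, 2151 (1562 left).
+365 (one year) → Feb 8, 2152 (1197 left).
+366 (one year; includes Feb 29, 2152) → Feb 8, 2153 (831 left).
+365 (one year) → Feb 8, 2154 (466 left).
+365 (one year) → Feb 8, 2155 (101 left).
Feb has 28 days: +21 → Mar 1, 2155 (80 left).
Mar has 31 days: +31 → Apr 1, 2155 (49 left).
Apr has 30 days: +30 → May 1, 2155 (19 left).
+19 → May 20, 2155.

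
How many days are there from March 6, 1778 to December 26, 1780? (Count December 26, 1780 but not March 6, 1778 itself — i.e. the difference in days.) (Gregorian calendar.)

1026

Mar 6, 1778 → Mar 6, 1779: 365 days.
Mar 6, 1779 → Mar 6, 1780: 366 days (Feb 29, 1780 is in that span).
Mar 6, 1780 → Apr 6, 1780: 31 days (March has 31).
Apr 6, 1780 → May 6, 1780: 30 days (April has 30).
May 6, 1780 → Jun 6, 1780: 31 days (May has 31).
Jun 6, 1780 → Jul 6, 1780: 30 days (June has 30).
Jul 6, 1780 → Aug 6, 1780: 31 days (July has 31).
Aug 6, 1780 → Sep 6, 1780: 31 days (August has 31).
Sep 6, 1780 → Oct 6, 1780: 30 days (September has 30).
Oct 6, 1780 → Nov 6, 1780: 31 days (October has 31).
Nov 6, 1780 → Dec 6, 1780: 30 days (November has 30).
Dec 6, 1780 → Dec 26, 1780: 20 days.
Total: 1026 days.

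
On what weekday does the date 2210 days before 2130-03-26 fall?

Tuesday

Mar 26, 2130 is a Sunday.
2210 mod 7 = 5, so 2210 days before a Sunday is Sunday − 5 = Tuesday.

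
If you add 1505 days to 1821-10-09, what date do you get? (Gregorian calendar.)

November 22, 1825

+365 (one year) → Oct 9, 1822 (1140 left).
+365 (one year) → Oct 9, 1823 (775 left).
+366 (one year; includes Feb 29, 1824) → Oct 9, 1824 (409 left).
+365 (one year) → Oct 9, 1825 (44 left).
Oct has 31 days: +23 → Nov 1, 1825 (21 left).
+21 → Nov 22, 1825.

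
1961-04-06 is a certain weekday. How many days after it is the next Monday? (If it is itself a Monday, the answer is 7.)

4

Apr 6, 1961 is a Thursday.
From Thursday to the next Monday is 4 days.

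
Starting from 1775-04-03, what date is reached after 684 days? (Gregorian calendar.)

February 15, 1777

+366 (one year; includes Feb 29, 1776) → Apr 3, 1776 (318 left).
Apr has 30 days: +28 → May 1, 1776 (290 left).
May has 31 days: +31 → Jun 1, 1776 (259 left).
Jun has 30 days: +30 → Jul 1, 1776 (229 left).
Jul has 31 days: +31 → Aug 1, 1776 (198 left).
Aug has 31 days: +31 → Sep 1, 1776 (167 left).
Sep has 30 days: +30 → Oct 1, 1776 (137 left).
Oct has 31 days: +31 → Nov 1, 1776 (106 left).
Nov has 30 days: +30 → Dec 1, 1776 (76 left).
Dec has 31 days: +31 → Jan 1, 1777 (45 left).
Jan has 31 days: +31 → Feb 1, 1777 (14 left).
+14 → Feb 15, 1777.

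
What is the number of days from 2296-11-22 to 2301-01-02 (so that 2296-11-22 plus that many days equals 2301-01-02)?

Nov 22, 2296 → Nov 22, 2297: 365 days.
Nov 22, 2297 → Nov 22, 2298: 365 days.
Nov 22, 2298 → Nov 22, 2299: 365 days.
Nov 22, 2299 → Nov 22, 2300: 365 days.
Nov 22, 2300 → Dec 22, 2300: 30 days (November has 30).
Dec 22, 2300 → Jan 2, 2301: 11 days.
Total: 1501 days.

1501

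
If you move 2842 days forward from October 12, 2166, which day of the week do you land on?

Sunday

Oct 12, 2166 is a Sunday.
2842 mod 7 = 0, so 2842 days after a Sunday is Sunday + 0 = Sunday.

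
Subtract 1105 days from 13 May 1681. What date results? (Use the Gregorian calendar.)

−365 (one year) → May 13, 1680 (740 left).
−366 (one year; includes Feb 29, 1680) → May 13, 1679 (374 left).
−13 → Apr 30, 1679 (end of Apr, 30 days; 361 left).
−30 → Mar 31, 1679 (end of Mar, 31 days; 331 left).
−31 → Feb 28, 1679 (end of Feb, 28 days; 300 left).
−28 → Jan 31, 1679 (end of Jan, 31 days; 272 left).
−31 → Dec 31, 1678 (end of Dec, 31 days; 241 left).
−31 → Nov 30, 1678 (end of Nov, 30 days; 210 left).
−30 → Oct 31, 1678 (end of Oct, 31 days; 180 left).
−31 → Sep 30, 1678 (end of Sep, 30 days; 149 left).
−30 → Aug 31, 1678 (end of Aug, 31 days; 119 left).
−31 → Jul 31, 1678 (end of Jul, 31 days; 88 left).
−31 → Jun 30, 1678 (end of Jun, 30 days; 57 left).
−30 → May 31, 1678 (end of May, 31 days; 27 left).
−27 → May 4, 1678.

May 4, 1678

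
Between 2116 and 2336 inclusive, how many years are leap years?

Multiples of 4 in [2116,2336]: 56.
Of those, multiples of 100: 2 (not leap unless ÷400).
Multiples of 400: 0.
Leap years = 56 − 2 + 0 = 54.

54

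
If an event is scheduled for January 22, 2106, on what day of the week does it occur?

January 1, 2106 is a Friday.
Jan 1, 2106 → Jan 22, 2106: 21 days.
Total: 21 days.
21 mod 7 = 0, so Friday + 0 = Friday.

Friday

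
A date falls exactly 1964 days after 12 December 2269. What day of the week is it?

Thursday

First find the weekday of Dec 12, 2269. Doomsday rule: the anchor day for the 2200s is Friday. For year 69: 69÷12 = 5 r 9, and 9÷4 = 2, so 5+9+2 = 16.
Friday + 16 ≡ Sunday — that's 2269's doomsday.
In December the doomsday date is Dec 12.
Dec 12 is the doomsday itself: Sunday.
1964 mod 7 = 4, so 1964 days after a Sunday is Sunday + 4 = Thursday.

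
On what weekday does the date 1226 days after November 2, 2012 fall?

Saturday

First find the weekday of Nov 2, 2012. Doomsday rule: the anchor day for the 2000s is Tuesday. For year 12: 12÷12 = 1 r 0, and 0÷4 = 0, so 1+0+0 = 1.
Tuesday + 1 ≡ Wednesday — that's 2012's doomsday.
In November the doomsday date is Nov 7.
Nov 2 is 5 days before Nov 7; 5 mod 7 = 5, so Wednesday − 5 = Friday.
1226 mod 7 = 1, so 1226 days after a Friday is Friday + 1 = Saturday.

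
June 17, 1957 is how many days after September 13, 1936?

7582

Sep 13, 1936 → Sep 13, 1937: 365 days.
Sep 13, 1937 → Sep 13, 1938: 365 days.
Sep 13, 1938 → Sep 13, 1939: 365 days.
Sep 13, 1939 → Sep 13, 1940: 366 days (Feb 29, 1940 is in that span).
Sep 13, 1940 → Sep 13, 1941: 365 days.
Sep 13, 1941 → Sep 13, 1942: 365 days.
Sep 13, 1942 → Sep 13, 1943: 365 days.
Sep 13, 1943 → Sep 13, 1944: 366 days (Feb 29, 1944 is in that span).
Sep 13, 1944 → Sep 13, 1945: 365 days.
Sep 13, 1945 → Sep 13, 1946: 365 days.
Sep 13, 1946 → Sep 13, 1947: 365 days.
Sep 13, 1947 → Sep 13, 1948: 366 days (Feb 29, 1948 is in that span).
Sep 13, 1948 → Sep 13, 1949: 365 days.
Sep 13, 1949 → Sep 13, 1950: 365 days.
Sep 13, 1950 → Sep 13, 1951: 365 days.
Sep 13, 1951 → Sep 13, 1952: 366 days (Feb 29, 1952 is in that span).
Sep 13, 1952 → Sep 13, 1953: 365 days.
Sep 13, 1953 → Sep 13, 1954: 365 days.
Sep 13, 1954 → Sep 13, 1955: 365 days.
Sep 13, 1955 → Sep 13, 1956: 366 days (Feb 29, 1956 is in that span).
Sep 13, 1956 → Oct 13, 1956: 30 days (September has 30).
Oct 13, 1956 → Nov 13, 1956: 31 days (October has 31).
Nov 13, 1956 → Dec 13, 1956: 30 days (November has 30).
Dec 13, 1956 → Jan 13, 1957: 31 days (December has 31).
Jan 13, 1957 → Feb 13, 1957: 31 days (January has 31).
Feb 13, 1957 → Mar 13, 1957: 28 days (February has 28).
Mar 13, 1957 → Apr 13, 1957: 31 days (March has 31).
Apr 13, 1957 → May 13, 1957: 30 days (April has 30).
May 13, 1957 → Jun 13, 1957: 31 days (May has 31).
Jun 13, 1957 → Jun 17, 1957: 4 days.
Total: 7582 days.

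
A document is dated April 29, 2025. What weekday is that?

Tuesday

January 1, 2025 is a Wednesday.
Jan 1, 2025 → Feb 1, 2025: 31 days (January has 31).
Feb 1, 2025 → Mar 1, 2025: 28 days (February has 28).
Mar 1, 2025 → Apr 1, 2025: 31 days (March has 31).
Apr 1, 2025 → Apr 29, 2025: 28 days.
Total: 118 days.
118 mod 7 = 6, so Wednesday + 6 = Tuesday.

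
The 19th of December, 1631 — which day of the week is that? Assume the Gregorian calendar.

Friday

Doomsday rule: the anchor day for the 1600s is Tuesday. For year 31: 31÷12 = 2 r 7, and 7÷4 = 1, so 2+7+1 = 10.
Tuesday + 10 ≡ Friday — that's 1631's doomsday.
In December the doomsday date is Dec 12.
Dec 19 is 7 days after Dec 12; 7 mod 7 = 0, so Friday + 0 = Friday.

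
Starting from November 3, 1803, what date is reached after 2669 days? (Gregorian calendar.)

+366 (one year; includes Feb 29, 1804) → Nov 3, 1804 (2303 left).
+365 (one year) → Nov 3, 1805 (1938 left).
+365 (one year) → Nov 3, 1806 (1573 left).
+365 (one year) → Nov 3, 1807 (1208 left).
+366 (one year; includes Feb 29, 1808) → Nov 3, 1808 (842 left).
+365 (one year) → Nov 3, 1809 (477 left).
+365 (one year) → Nov 3, 1810 (112 left).
Nov has 30 days: +28 → Dec 1, 1810 (84 left).
Dec has 31 days: +31 → Jan 1, 1811 (53 left).
Jan has 31 days: +31 → Feb 1, 1811 (22 left).
+22 → Feb 23, 1811.

February 23, 1811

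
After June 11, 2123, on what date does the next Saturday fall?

June 12, 2123

Jun 11, 2123 is a Friday.
From Friday to the next Saturday is 1 day.
Jun 11, 2123 + 1 = Jun 12, 2123.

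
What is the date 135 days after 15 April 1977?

Apr has 30 days: +16 → May 1, 1977 (119 left).
May has 31 days: +31 → Jun 1, 1977 (88 left).
Jun has 30 days: +30 → Jul 1, 1977 (58 left).
Jul has 31 days: +31 → Aug 1, 1977 (27 left).
+27 → Aug 28, 1977.

August 28, 1977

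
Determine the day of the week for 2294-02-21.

Doomsday rule: the anchor day for the 2200s is Friday. For year 94: 94÷12 = 7 r 10, and 10÷4 = 2, so 7+10+2 = 19.
Friday + 19 ≡ Wednesday — that's 2294's doomsday.
In February the doomsday date is Feb 28 (2294 is not a leap year).
Feb 21 is 7 days before Feb 28; 7 mod 7 = 0, so Wednesday − 0 = Wednesday.

Wednesday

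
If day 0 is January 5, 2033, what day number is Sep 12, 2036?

Jan 5, 2033 → Jan 5, 2034: 365 days.
Jan 5, 2034 → Jan 5, 2035: 365 days.
Jan 5, 2035 → Jan 5, 2036: 365 days.
Jan 5, 2036 → Feb 5, 2036: 31 days (January has 31).
Feb 5, 2036 → Mar 5, 2036: 29 days (February has 29).
Mar 5, 2036 → Apr 5, 2036: 31 days (March has 31).
Apr 5, 2036 → May 5, 2036: 30 days (April has 30).
May 5, 2036 → Jun 5, 2036: 31 days (May has 31).
Jun 5, 2036 → Jul 5, 2036: 30 days (June has 30).
Jul 5, 2036 → Aug 5, 2036: 31 days (July has 31).
Aug 5, 2036 → Sep 5, 2036: 31 days (August has 31).
Sep 5, 2036 → Sep 12, 2036: 7 days.
Total: 1346 days.

1346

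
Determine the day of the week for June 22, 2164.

January 1, 2164 is a Sunday.
Jan 1, 2164 → Feb 1, 2164: 31 days (January has 31).
Feb 1, 2164 → Mar 1, 2164: 29 days (February has 29).
Mar 1, 2164 → Apr 1, 2164: 31 days (March has 31).
Apr 1, 2164 → May 1, 2164: 30 days (April has 30).
May 1, 2164 → Jun 1, 2164: 31 days (May has 31).
Jun 1, 2164 → Jun 22, 2164: 21 days.
Total: 173 days.
173 mod 7 = 5, so Sunday + 5 = Friday.

Friday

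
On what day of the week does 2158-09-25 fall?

Doomsday rule: the anchor day for the 2100s is Sunday. For year 58: 58÷12 = 4 r 10, and 10÷4 = 2, so 4+10+2 = 16.
Sunday + 16 ≡ Tuesday — that's 2158's doomsday.
In September the doomsday date is Sep 5.
Sep 25 is 20 days after Sep 5; 20 mod 7 = 6, so Tuesday + 6 = Monday.

Monday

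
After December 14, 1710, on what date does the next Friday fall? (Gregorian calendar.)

Dec 14, 1710 is a Sunday.
From Sunday to the next Friday is 5 days.
Dec 14, 1710 + 5 = Dec 19, 1710.

December 19, 1710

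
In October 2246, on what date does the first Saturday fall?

October 1, 2246 is a Thursday.
The first Saturday is therefore October 3 (2 days later).

October 3, 2246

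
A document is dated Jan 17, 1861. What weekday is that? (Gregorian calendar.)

Doomsday rule: the anchor day for the 1800s is Friday. For year 61: 61÷12 = 5 r 1, and 1÷4 = 0, so 5+1+0 = 6.
Friday + 6 ≡ Thursday — that's 1861's doomsday.
In January the doomsday date is Jan 3 (1861 is not a leap year).
Jan 17 is 14 days after Jan 3; 14 mod 7 = 0, so Thursday + 0 = Thursday.

Thursday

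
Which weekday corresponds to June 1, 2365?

Doomsday rule: the anchor day for the 2300s is Wednesday. For year 65: 65÷12 = 5 r 5, and 5÷4 = 1, so 5+5+1 = 11.
Wednesday + 11 ≡ Sunday — that's 2365's doomsday.
In June the doomsday date is Jun 6.
Jun 1 is 5 days before Jun 6; 5 mod 7 = 5, so Sunday − 5 = Tuesday.

Tuesday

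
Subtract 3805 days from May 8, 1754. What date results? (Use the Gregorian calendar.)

−365 (one year) → May 8, 1753 (3440 left).
−365 (one year) → May 8, 1752 (3075 left).
−366 (one year; includes Feb 29, 1752) → May 8, 1751 (2709 left).
−365 (one year) → May 8, 1750 (2344 left).
−365 (one year) → May 8, 1749 (1979 left).
−365 (one year) → May 8, 1748 (1614 left).
−366 (one year; includes Feb 29, 1748) → May 8, 1747 (1248 left).
−365 (one year) → May 8, 1746 (883 left).
−365 (one year) → May 8, 1745 (518 left).
−365 (one year) → May 8, 1744 (153 left).
−8 → Apr 30, 1744 (end of Apr, 30 days; 145 left).
−30 → Mar 31, 1744 (end of Mar, 31 days; 115 left).
−31 → Feb 29, 1744 (end of Feb, 29 days; 84 left).
−29 → Jan 31, 1744 (end of Jan, 31 days; 55 left).
−31 → Dec 31, 1743 (end of Dec, 31 days; 24 left).
−24 → Dec 7, 1743.

December 7, 1743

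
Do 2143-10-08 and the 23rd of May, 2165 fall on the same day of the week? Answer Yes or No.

From Oct 8, 2143 to May 23, 2165 is 7898 days.
7898 mod 7 = 2, so they are different weekdays.
(Oct 8, 2143 is a Tuesday; May 23, 2165 is a Thursday.)

No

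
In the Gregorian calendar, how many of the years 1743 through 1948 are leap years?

50

Multiples of 4 in [1743,1948]: 52.
Of those, multiples of 100: 2 (not leap unless ÷400).
Multiples of 400: 0.
Leap years = 52 − 2 + 0 = 50.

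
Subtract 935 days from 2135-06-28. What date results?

December 5, 2132

−365 (one year) → Jun 28, 2134 (570 left).
−365 (one year) → Jun 28, 2133 (205 left).
−28 → May 31, 2133 (end of May, 31 days; 177 left).
−31 → Apr 30, 2133 (end of Apr, 30 days; 146 left).
−30 → Mar 31, 2133 (end of Mar, 31 days; 116 left).
−31 → Feb 28, 2133 (end of Feb, 28 days; 85 left).
−28 → Jan 31, 2133 (end of Jan, 31 days; 57 left).
−31 → Dec 31, 2132 (end of Dec, 31 days; 26 left).
−26 → Dec 5, 2132.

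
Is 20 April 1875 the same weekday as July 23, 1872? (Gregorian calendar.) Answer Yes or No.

Yes

From Jul 23, 1872 to Apr 20, 1875 is 1001 days.
1001 mod 7 = 0, so they are the same weekday.
(Jul 23, 1872 is a Tuesday; Apr 20, 1875 is a Tuesday.)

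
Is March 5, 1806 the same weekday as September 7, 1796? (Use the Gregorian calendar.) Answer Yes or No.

From Sep 7, 1796 to Mar 5, 1806 is 3465 days.
3465 mod 7 = 0, so they are the same weekday.
(Sep 7, 1796 is a Wednesday; Mar 5, 1806 is a Wednesday.)

Yes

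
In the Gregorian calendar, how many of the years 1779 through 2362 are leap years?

Multiples of 4 in [1779,2362]: 146.
Of those, multiples of 100: 6 (not leap unless ÷400).
Multiples of 400: 1.
Leap years = 146 − 6 + 1 = 141.

141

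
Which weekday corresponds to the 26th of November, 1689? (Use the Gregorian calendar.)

Doomsday rule: the anchor day for the 1600s is Tuesday. For year 89: 89÷12 = 7 r 5, and 5÷4 = 1, so 7+5+1 = 13.
Tuesday + 13 ≡ Monday — that's 1689's doomsday.
In November the doomsday date is Nov 7.
Nov 26 is 19 days after Nov 7; 19 mod 7 = 5, so Monday + 5 = Saturday.

Saturday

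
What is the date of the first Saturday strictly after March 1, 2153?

March 3, 2153

Mar 1, 2153 is a Thursday.
From Thursday to the next Saturday is 2 days.
Mar 1, 2153 + 2 = Mar 3, 2153.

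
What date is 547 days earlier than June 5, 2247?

December 5, 2245

−365 (one year) → Jun 5, 2246 (182 left).
−5 → May 31, 2246 (end of May, 31 days; 177 left).
−31 → Apr 30, 2246 (end of Apr, 30 days; 146 left).
−30 → Mar 31, 2246 (end of Mar, 31 days; 116 left).
−31 → Feb 28, 2246 (end of Feb, 28 days; 85 left).
−28 → Jan 31, 2246 (end of Jan, 31 days; 57 left).
−31 → Dec 31, 2245 (end of Dec, 31 days; 26 left).
−26 → Dec 5, 2245.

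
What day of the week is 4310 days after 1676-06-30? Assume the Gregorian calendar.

Sunday

Jun 30, 1676 is a Tuesday.
4310 mod 7 = 5, so 4310 days after a Tuesday is Tuesday + 5 = Sunday.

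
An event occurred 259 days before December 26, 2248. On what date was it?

April 11, 2248

−26 → Nov 30, 2248 (end of Nov, 30 days; 233 left).
−30 → Oct 31, 2248 (end of Oct, 31 days; 203 left).
−31 → Sep 30, 2248 (end of Sep, 30 days; 172 left).
−30 → Aug 31, 2248 (end of Aug, 31 days; 142 left).
−31 → Jul 31, 2248 (end of Jul, 31 days; 111 left).
−31 → Jun 30, 2248 (end of Jun, 30 days; 80 left).
−30 → May 31, 2248 (end of May, 31 days; 50 left).
−31 → Apr 30, 2248 (end of Apr, 30 days; 19 left).
−19 → Apr 11, 2248.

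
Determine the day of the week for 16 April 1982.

Doomsday rule: the anchor day for the 1900s is Wednesday. For year 82: 82÷12 = 6 r 10, and 10÷4 = 2, so 6+10+2 = 18.
Wednesday + 18 ≡ Sunday — that's 1982's doomsday.
In April the doomsday date is Apr 4.
Apr 16 is 12 days after Apr 4; 12 mod 7 = 5, so Sunday + 5 = Friday.

Friday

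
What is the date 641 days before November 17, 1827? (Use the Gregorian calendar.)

February 14, 1826

−365 (one year) → Nov 17, 1826 (276 left).
−17 → Oct 31, 1826 (end of Oct, 31 days; 259 left).
−31 → Sep 30, 1826 (end of Sep, 30 days; 228 left).
−30 → Aug 31, 1826 (end of Aug, 31 days; 198 left).
−31 → Jul 31, 1826 (end of Jul, 31 days; 167 left).
−31 → Jun 30, 1826 (end of Jun, 30 days; 136 left).
−30 → May 31, 1826 (end of May, 31 days; 106 left).
−31 → Apr 30, 1826 (end of Apr, 30 days; 75 left).
−30 → Mar 31, 1826 (end of Mar, 31 days; 45 left).
−31 → Feb 28, 1826 (end of Feb, 28 days; 14 left).
−14 → Feb 14, 1826.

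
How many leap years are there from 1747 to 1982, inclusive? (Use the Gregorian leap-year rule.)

57

Multiples of 4 in [1747,1982]: 59.
Of those, multiples of 100: 2 (not leap unless ÷400).
Multiples of 400: 0.
Leap years = 59 − 2 + 0 = 57.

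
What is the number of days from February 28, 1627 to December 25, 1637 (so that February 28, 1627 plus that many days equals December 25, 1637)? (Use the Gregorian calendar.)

Feb 28, 1627 → Feb 28, 1628: 365 days.
Feb 28, 1628 → Feb 28, 1629: 366 days (Feb 29, 1628 is in that span).
Feb 28, 1629 → Feb 28, 1630: 365 days.
Feb 28, 1630 → Feb 28, 1631: 365 days.
Feb 28, 1631 → Feb 28, 1632: 365 days.
Feb 28, 1632 → Feb 28, 1633: 366 days (Feb 29, 1632 is in that span).
Feb 28, 1633 → Feb 28, 1634: 365 days.
Feb 28, 1634 → Feb 28, 1635: 365 days.
Feb 28, 1635 → Feb 28, 1636: 365 days.
Feb 28, 1636 → Feb 28, 1637: 366 days (Feb 29, 1636 is in that span).
Feb 28, 1637 → Mar 28, 1637: 28 days (February has 28).
Mar 28, 1637 → Apr 28, 1637: 31 days (March has 31).
Apr 28, 1637 → May 28, 1637: 30 days (April has 30).
May 28, 1637 → Jun 28, 1637: 31 days (May has 31).
Jun 28, 1637 → Jul 28, 1637: 30 days (June has 30).
Jul 28, 1637 → Aug 28, 1637: 31 days (July has 31).
Aug 28, 1637 → Sep 28, 1637: 31 days (August has 31).
Sep 28, 1637 → Oct 28, 1637: 30 days (September has 30).
Oct 28, 1637 → Nov 28, 1637: 31 days (October has 31).
Nov 28, 1637 → Dec 25, 1637: 27 days.
Total: 3953 days.

3953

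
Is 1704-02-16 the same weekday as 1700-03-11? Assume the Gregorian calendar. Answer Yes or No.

No

From Mar 11, 1700 to Feb 16, 1704 is 1437 days.
1437 mod 7 = 2, so they are different weekdays.
(Mar 11, 1700 is a Thursday; Feb 16, 1704 is a Saturday.)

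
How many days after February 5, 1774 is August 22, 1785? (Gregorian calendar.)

4216

Feb 5, 1774 → Feb 5, 1775: 365 days.
Feb 5, 1775 → Feb 5, 1776: 365 days.
Feb 5, 1776 → Feb 5, 1777: 366 days (Feb 29, 1776 is in that span).
Feb 5, 1777 → Feb 5, 1778: 365 days.
Feb 5, 1778 → Feb 5, 1779: 365 days.
Feb 5, 1779 → Feb 5, 1780: 365 days.
Feb 5, 1780 → Feb 5, 1781: 366 days (Feb 29, 1780 is in that span).
Feb 5, 1781 → Feb 5, 1782: 365 days.
Feb 5, 1782 → Feb 5, 1783: 365 days.
Feb 5, 1783 → Feb 5, 1784: 365 days.
Feb 5, 1784 → Feb 5, 1785: 366 days (Feb 29, 1784 is in that span).
Feb 5, 1785 → Mar 5, 1785: 28 days (February has 28).
Mar 5, 1785 → Apr 5, 1785: 31 days (March has 31).
Apr 5, 1785 → May 5, 1785: 30 days (April has 30).
May 5, 1785 → Jun 5, 1785: 31 days (May has 31).
Jun 5, 1785 → Jul 5, 1785: 30 days (June has 30).
Jul 5, 1785 → Aug 5, 1785: 31 days (July has 31).
Aug 5, 1785 → Aug 22, 1785: 17 days.
Total: 4216 days.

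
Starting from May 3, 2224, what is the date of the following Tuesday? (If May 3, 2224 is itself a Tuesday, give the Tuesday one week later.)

May 4, 2224

May 3, 2224 is a Monday.
From Monday to the next Tuesday is 1 day.
May 3, 2224 + 1 = May 4, 2224.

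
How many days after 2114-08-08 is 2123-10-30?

3370

Aug 8, 2114 → Aug 8, 2115: 365 days.
Aug 8, 2115 → Aug 8, 2116: 366 days (Feb 29, 2116 is in that span).
Aug 8, 2116 → Aug 8, 2117: 365 days.
Aug 8, 2117 → Aug 8, 2118: 365 days.
Aug 8, 2118 → Aug 8, 2119: 365 days.
Aug 8, 2119 → Aug 8, 2120: 366 days (Feb 29, 2120 is in that span).
Aug 8, 2120 → Aug 8, 2121: 365 days.
Aug 8, 2121 → Aug 8, 2122: 365 days.
Aug 8, 2122 → Aug 8, 2123: 365 days.
Aug 8, 2123 → Sep 8, 2123: 31 days (August has 31).
Sep 8, 2123 → Oct 8, 2123: 30 days (September has 30).
Oct 8, 2123 → Oct 30, 2123: 22 days.
Total: 3370 days.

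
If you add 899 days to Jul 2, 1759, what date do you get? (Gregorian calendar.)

December 17, 1761

+366 (one year; includes Feb 29, 1760) → Jul 2, 1760 (533 left).
+365 (one year) → Jul 2, 1761 (168 left).
Jul has 31 days: +30 → Aug 1, 1761 (138 left).
Aug has 31 days: +31 → Sep 1, 1761 (107 left).
Sep has 30 days: +30 → Oct 1, 1761 (77 left).
Oct has 31 days: +31 → Nov 1, 1761 (46 left).
Nov has 30 days: +30 → Dec 1, 1761 (16 left).
+16 → Dec 17, 1761.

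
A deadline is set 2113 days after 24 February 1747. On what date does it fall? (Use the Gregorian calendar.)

December 7, 1752

+365 (one year) → Feb 24, 1748 (1748 left).
+366 (one year; includes Feb 29, 1748) → Feb 24, 1749 (1382 left).
+365 (one year) → Feb 24, 1750 (1017 left).
+365 (one year) → Feb 24, 1751 (652 left).
+365 (one year) → Feb 24, 1752 (287 left).
Feb has 29 days: +6 → Mar 1, 1752 (281 left).
Mar has 31 days: +31 → Apr 1, 1752 (250 left).
Apr has 30 days: +30 → May 1, 1752 (220 left).
May has 31 days: +31 → Jun 1, 1752 (189 left).
Jun has 30 days: +30 → Jul 1, 1752 (159 left).
Jul has 31 days: +31 → Aug 1, 1752 (128 left).
Aug has 31 days: +31 → Sep 1, 1752 (97 left).
Sep has 30 days: +30 → Oct 1, 1752 (67 left).
Oct has 31 days: +31 → Nov 1, 1752 (36 left).
Nov has 30 days: +30 → Dec 1, 1752 (6 left).
+6 → Dec 7, 1752.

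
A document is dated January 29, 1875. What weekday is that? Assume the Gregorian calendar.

Doomsday rule: the anchor day for the 1800s is Friday. For year 75: 75÷12 = 6 r 3, and 3÷4 = 0, so 6+3+0 = 9.
Friday + 9 ≡ Sunday — that's 1875's doomsday.
In January the doomsday date is Jan 3 (1875 is not a leap year).
Jan 29 is 26 days after Jan 3; 26 mod 7 = 5, so Sunday + 5 = Friday.

Friday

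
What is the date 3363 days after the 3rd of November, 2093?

+365 (one year) → Nov 3, 2094 (2998 left).
+365 (one year) → Nov 3, 2095 (2633 left).
+366 (one year; includes Feb 29, 2096) → Nov 3, 2096 (2267 left).
+365 (one year) → Nov 3, 2097 (1902 left).
+365 (one year) → Nov 3, 2098 (1537 left).
+365 (one year) → Nov 3, 2099 (1172 left).
+365 (one year) → Nov 3, 2100 (807 left).
+365 (one year) → Nov 3, 2101 (442 left).
+365 (one year) → Nov 3, 2102 (77 left).
Nov has 30 days: +28 → Dec 1, 2102 (49 left).
Dec has 31 days: +31 → Jan 1, 2103 (18 left).
+18 → Jan 19, 2103.

January 19, 2103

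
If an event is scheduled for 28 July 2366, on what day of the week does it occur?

Doomsday rule: the anchor day for the 2300s is Wednesday. For year 66: 66÷12 = 5 r 6, and 6÷4 = 1, so 5+6+1 = 12.
Wednesday + 12 ≡ Monday — that's 2366's doomsday.
In July the doomsday date is Jul 11.
Jul 28 is 17 days after Jul 11; 17 mod 7 = 3, so Monday + 3 = Thursday.

Thursday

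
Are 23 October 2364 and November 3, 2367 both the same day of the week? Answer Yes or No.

Yes

From Oct 23, 2364 to Nov 3, 2367 is 1106 days.
1106 mod 7 = 0, so they are the same weekday.
(Oct 23, 2364 is a Friday; Nov 3, 2367 is a Friday.)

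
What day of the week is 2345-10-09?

Doomsday rule: the anchor day for the 2300s is Wednesday. For year 45: 45÷12 = 3 r 9, and 9÷4 = 2, so 3+9+2 = 14.
Wednesday + 14 ≡ Wednesday — that's 2345's doomsday.
In October the doomsday date is Oct 10.
Oct 9 is 1 day before Oct 10; 1 mod 7 = 1, so Wednesday − 1 = Tuesday.

Tuesday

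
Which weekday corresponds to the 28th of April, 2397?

Doomsday rule: the anchor day for the 2300s is Wednesday. For year 97: 97÷12 = 8 r 1, and 1÷4 = 0, so 8+1+0 = 9.
Wednesday + 9 ≡ Friday — that's 2397's doomsday.
In April the doomsday date is Apr 4.
Apr 28 is 24 days after Apr 4; 24 mod 7 = 3, so Friday + 3 = Monday.

Monday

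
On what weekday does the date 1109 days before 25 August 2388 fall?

First find the weekday of Aug 25, 2388. Doomsday rule: the anchor day for the 2300s is Wednesday. For year 88: 88÷12 = 7 r 4, and 4÷4 = 1, so 7+4+1 = 12.
Wednesday + 12 ≡ Monday — that's 2388's doomsday.
In August the doomsday date is Aug 8.
Aug 25 is 17 days after Aug 8; 17 mod 7 = 3, so Monday + 3 = Thursday.
1109 mod 7 = 3, so 1109 days before a Thursday is Thursday − 3 = Monday.

Monday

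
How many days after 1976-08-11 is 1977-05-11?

Aug 11, 1976 → Sep 11, 1976: 31 days (August has 31).
Sep 11, 1976 → Oct 11, 1976: 30 days (September has 30).
Oct 11, 1976 → Nov 11, 1976: 31 days (October has 31).
Nov 11, 1976 → Dec 11, 1976: 30 days (November has 30).
Dec 11, 1976 → Jan 11, 1977: 31 days (December has 31).
Jan 11, 1977 → Feb 11, 1977: 31 days (January has 31).
Feb 11, 1977 → Mar 11, 1977: 28 days (February has 28).
Mar 11, 1977 → Apr 11, 1977: 31 days (March has 31).
Apr 11, 1977 → May 11, 1977: 30 days.
Total: 273 days.

273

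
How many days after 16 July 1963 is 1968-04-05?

1725

Jul 16, 1963 → Jul 16, 1964: 366 days (Feb 29, 1964 is in that span).
Jul 16, 1964 → Jul 16, 1965: 365 days.
Jul 16, 1965 → Jul 16, 1966: 365 days.
Jul 16, 1966 → Jul 16, 1967: 365 days.
Jul 16, 1967 → Aug 16, 1967: 31 days (July has 31).
Aug 16, 1967 → Sep 16, 1967: 31 days (August has 31).
Sep 16, 1967 → Oct 16, 1967: 30 days (September has 30).
Oct 16, 1967 → Nov 16, 1967: 31 days (October has 31).
Nov 16, 1967 → Dec 16, 1967: 30 days (November has 30).
Dec 16, 1967 → Jan 16, 1968: 31 days (December has 31).
Jan 16, 1968 → Feb 16, 1968: 31 days (January has 31).
Feb 16, 1968 → Mar 16, 1968: 29 days (February has 29).
Mar 16, 1968 → Apr 5, 1968: 20 days.
Total: 1725 days.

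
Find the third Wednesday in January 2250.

January 16, 2250

January 1, 2250 is a Tuesday.
The first Wednesday is therefore January 2 (1 days later).
The third Wednesday is 2 + 2×7 = January 16.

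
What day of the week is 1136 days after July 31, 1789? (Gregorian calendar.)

Sunday

First find the weekday of Jul 31, 1789. Doomsday rule: the anchor day for the 1700s is Sunday. For year 89: 89÷12 = 7 r 5, and 5÷4 = 1, so 7+5+1 = 13.
Sunday + 13 ≡ Saturday — that's 1789's doomsday.
In July the doomsday date is Jul 11.
Jul 31 is 20 days after Jul 11; 20 mod 7 = 6, so Saturday + 6 = Friday.
1136 mod 7 = 2, so 1136 days after a Friday is Friday + 2 = Sunday.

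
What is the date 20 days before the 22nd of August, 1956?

August 2, 1956

−20 → Aug 2, 1956.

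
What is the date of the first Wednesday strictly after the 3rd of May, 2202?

May 3, 2202 is a Monday.
From Monday to the next Wednesday is 2 days.
May 3, 2202 + 2 = May 5, 2202.

May 5, 2202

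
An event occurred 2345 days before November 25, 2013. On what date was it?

June 25, 2007

−365 (one year) → Nov 25, 2012 (1980 left).
−366 (one year; includes Feb 29, 2012) → Nov 25, 2011 (1614 left).
−365 (one year) → Nov 25, 2010 (1249 left).
−365 (one year) → Nov 25, 2009 (884 left).
−365 (one year) → Nov 25, 2008 (519 left).
−366 (one year; includes Feb 29, 2008) → Nov 25, 2007 (153 left).
−25 → Oct 31, 2007 (end of Oct, 31 days; 128 left).
−31 → Sep 30, 2007 (end of Sep, 30 days; 97 left).
−30 → Aug 31, 2007 (end of Aug, 31 days; 67 left).
−31 → Jul 31, 2007 (end of Jul, 31 days; 36 left).
−31 → Jun 30, 2007 (end of Jun, 30 days; 5 left).
−5 → Jun 25, 2007.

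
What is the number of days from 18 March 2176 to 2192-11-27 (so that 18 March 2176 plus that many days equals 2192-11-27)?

6098

Mar 18, 2176 → Mar 18, 2177: 365 days.
Mar 18, 2177 → Mar 18, 2178: 365 days.
Mar 18, 2178 → Mar 18, 2179: 365 days.
Mar 18, 2179 → Mar 18, 2180: 366 days (Feb 29, 2180 is in that span).
Mar 18, 2180 → Mar 18, 2181: 365 days.
Mar 18, 2181 → Mar 18, 2182: 365 days.
Mar 18, 2182 → Mar 18, 2183: 365 days.
Mar 18, 2183 → Mar 18, 2184: 366 days (Feb 29, 2184 is in that span).
Mar 18, 2184 → Mar 18, 2185: 365 days.
Mar 18, 2185 → Mar 18, 2186: 365 days.
Mar 18, 2186 → Mar 18, 2187: 365 days.
Mar 18, 2187 → Mar 18, 2188: 366 days (Feb 29, 2188 is in that span).
Mar 18, 2188 → Mar 18, 2189: 365 days.
Mar 18, 2189 → Mar 18, 2190: 365 days.
Mar 18, 2190 → Mar 18, 2191: 365 days.
Mar 18, 2191 → Mar 18, 2192: 366 days (Feb 29, 2192 is in that span).
Mar 18, 2192 → Apr 18, 2192: 31 days (March has 31).
Apr 18, 2192 → May 18, 2192: 30 days (April has 30).
May 18, 2192 → Jun 18, 2192: 31 days (May has 31).
Jun 18, 2192 → Jul 18, 2192: 30 days (June has 30).
Jul 18, 2192 → Aug 18, 2192: 31 days (July has 31).
Aug 18, 2192 → Sep 18, 2192: 31 days (August has 31).
Sep 18, 2192 → Oct 18, 2192: 30 days (September has 30).
Oct 18, 2192 → Nov 18, 2192: 31 days (October has 31).
Nov 18, 2192 → Nov 27, 2192: 9 days.
Total: 6098 days.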